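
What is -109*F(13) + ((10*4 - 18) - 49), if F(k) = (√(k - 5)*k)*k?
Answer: -27 - 36842*√2 ≈ -52129.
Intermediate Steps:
F(k) = k²*√(-5 + k) (F(k) = (√(-5 + k)*k)*k = (k*√(-5 + k))*k = k²*√(-5 + k))
-109*F(13) + ((10*4 - 18) - 49) = -109*13²*√(-5 + 13) + ((10*4 - 18) - 49) = -18421*√8 + ((40 - 18) - 49) = -18421*2*√2 + (22 - 49) = -36842*√2 - 27 = -27 - 36842*√2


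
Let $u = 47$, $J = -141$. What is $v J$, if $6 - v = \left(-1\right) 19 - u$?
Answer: $-10152$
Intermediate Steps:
$v = 72$ ($v = 6 - \left(\left(-1\right) 19 - 47\right) = 6 - \left(-19 - 47\right) = 6 - -66 = 6 + 66 = 72$)
$v J = 72 \left(-141\right) = -10152$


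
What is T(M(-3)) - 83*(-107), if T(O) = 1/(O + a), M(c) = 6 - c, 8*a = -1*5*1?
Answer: 595035/67 ≈ 8881.1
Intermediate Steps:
a = -5/8 (a = (-1*5*1)/8 = (-5*1)/8 = (⅛)*(-5) = -5/8 ≈ -0.62500)
T(O) = 1/(-5/8 + O) (T(O) = 1/(O - 5/8) = 1/(-5/8 + O))
T(M(-3)) - 83*(-107) = 8/(-5 + 8*(6 - 1*(-3))) - 83*(-107) = 8/(-5 + 8*(6 + 3)) + 8881 = 8/(-5 + 8*9) + 8881 = 8/(-5 + 72) + 8881 = 8/67 + 8881 = 595035/67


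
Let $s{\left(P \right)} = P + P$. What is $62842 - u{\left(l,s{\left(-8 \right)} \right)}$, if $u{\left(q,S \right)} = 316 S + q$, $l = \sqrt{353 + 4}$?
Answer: $67898 - \sqrt{357} \approx 67879.0$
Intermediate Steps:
$l = \sqrt{357} \approx 18.894$
$s{\left(P \right)} = 2 P$
$u{\left(q,S \right)} = q + 316 S$
$62842 - u{\left(l,s{\left(-8 \right)} \right)} = 62842 - \left(\sqrt{357} + 316 \cdot 2 \left(-8\right)\right) = 62842 - \left(\sqrt{357} + 316 \left(-16\right)\right) = 62842 - \left(\sqrt{357} - 5056\right) = 62842 - \left(-5056 + \sqrt{357}\right) = 62842 + \left(5056 - \sqrt{357}\right) = 67898 - \sqrt{357}$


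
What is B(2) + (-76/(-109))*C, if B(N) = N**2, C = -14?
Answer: -628/109 ≈ -5.7615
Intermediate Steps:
B(2) + (-76/(-109))*C = 2**2 - 76/(-109)*(-14) = 4 - 76*(-1/109)*(-14) = 4 + (76/109)*(-14) = 4 - 1064/109 = -628/109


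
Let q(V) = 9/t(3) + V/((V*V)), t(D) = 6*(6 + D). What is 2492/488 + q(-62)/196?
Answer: 202817/39711 ≈ 5.1073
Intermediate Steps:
t(D) = 36 + 6*D
q(V) = ⅙ + 1/V (q(V) = 9/(36 + 6*3) + V/((V*V)) = 9/(36 + 18) + V/(V²) = 9/54 + V/V² = 9*(1/54) + 1/V = ⅙ + 1/V)
2492/488 + q(-62)/196 = 2492/488 + ((⅙)*(6 - 62)/(-62))/196 = 2492*(1/488) + ((⅙)*(-1/62)*(-56))*(1/196) = 623/122 + (14/93)*(1/196) = 623/122 + 1/1302 = 202817/39711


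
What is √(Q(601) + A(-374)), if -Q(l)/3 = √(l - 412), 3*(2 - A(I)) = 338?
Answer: √(-996 - 81*√21)/3 ≈ 12.325*I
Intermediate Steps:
A(I) = -332/3 (A(I) = 2 - ⅓*338 = 2 - 338/3 = -332/3)
Q(l) = -3*√(-412 + l) (Q(l) = -3*√(l - 412) = -3*√(-412 + l))
√(Q(601) + A(-374)) = √(-3*√(-412 + 601) - 332/3) = √(-9*√21 - 332/3) = √(-332/3 - 9*√21)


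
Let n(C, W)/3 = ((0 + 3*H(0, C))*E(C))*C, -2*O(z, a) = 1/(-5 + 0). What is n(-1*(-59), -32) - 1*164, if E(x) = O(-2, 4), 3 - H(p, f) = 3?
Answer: -164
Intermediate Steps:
H(p, f) = 0 (H(p, f) = 3 - 1*3 = 3 - 3 = 0)
O(z, a) = ⅒ (O(z, a) = -1/(2*(-5 + 0)) = -½/(-5) = -½*(-⅕) = ⅒)
E(x) = ⅒
n(C, W) = 0 (n(C, W) = 3*(((0 + 3*0)*(⅒))*C) = 3*(((0 + 0)*(⅒))*C) = 3*((0*(⅒))*C) = 3*(0*C) = 3*0 = 0)
n(-1*(-59), -32) - 1*164 = 0 - 1*164 = 0 - 164 = -164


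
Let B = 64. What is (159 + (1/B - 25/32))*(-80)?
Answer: -50635/4 ≈ -12659.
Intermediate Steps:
(159 + (1/B - 25/32))*(-80) = (159 + (1/64 - 25/32))*(-80) = (159 - 49/64)*(-80) = (10127/64)*(-80) = -50635/4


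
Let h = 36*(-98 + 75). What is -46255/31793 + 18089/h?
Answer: -613402717/26324604 ≈ -23.301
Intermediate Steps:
h = -828 (h = 36*(-23) = -828)
-46255/31793 + 18089/h = -46255/31793 + 18089/(-828) = -46255*1/31793 + 18089*(-1/828) = -46255/31793 - 18089/828 = -613402717/26324604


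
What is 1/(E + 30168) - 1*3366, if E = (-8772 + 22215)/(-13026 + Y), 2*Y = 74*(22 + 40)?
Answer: -1089740917346/323749533 ≈ -3366.0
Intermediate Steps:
Y = 2294 (Y = (74*(22 + 40))/2 = (74*62)/2 = (½)*4588 = 2294)
E = -13443/10732 (E = (-8772 + 22215)/(-13026 + 2294) = 13443/(-10732) = 13443*(-1/10732) = -13443/10732 ≈ -1.2526)
1/(E + 30168) - 1*3366 = 1/(-13443/10732 + 30168) - 1*3366 = 1/(323749533/10732) - 3366 = 10732/323749533 - 3366 = -1089740917346/323749533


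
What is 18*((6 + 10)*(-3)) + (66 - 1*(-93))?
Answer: -705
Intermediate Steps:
18*((6 + 10)*(-3)) + (66 - 1*(-93)) = 18*(16*(-3)) + (66 + 93) = 18*(-48) + 159 = -864 + 159 = -705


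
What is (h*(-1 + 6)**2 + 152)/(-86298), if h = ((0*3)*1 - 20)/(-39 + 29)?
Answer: -101/43149 ≈ -0.0023407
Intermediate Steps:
h = 2 (h = (0*1 - 20)/(-10) = (0 - 20)*(-1/10) = -20*(-1/10) = 2)
(h*(-1 + 6)**2 + 152)/(-86298) = (2*(-1 + 6)**2 + 152)/(-86298) = (2*5**2 + 152)*(-1/86298) = (2*25 + 152)*(-1/86298) = (50 + 152)*(-1/86298) = 202*(-1/86298) = -101/43149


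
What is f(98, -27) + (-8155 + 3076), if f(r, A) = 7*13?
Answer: -4988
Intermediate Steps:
f(r, A) = 91
f(98, -27) + (-8155 + 3076) = 91 + (-8155 + 3076) = 91 - 5079 = -4988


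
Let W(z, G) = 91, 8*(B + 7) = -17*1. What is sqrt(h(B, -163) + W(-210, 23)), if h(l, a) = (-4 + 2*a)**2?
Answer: sqrt(108991) ≈ 330.14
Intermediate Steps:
B = -73/8 (B = -7 + (-17*1)/8 = -7 + (1/8)*(-17) = -7 - 17/8 = -73/8 ≈ -9.1250)
sqrt(h(B, -163) + W(-210, 23)) = sqrt(4*(-2 - 163)**2 + 91) = sqrt(4*(-165)**2 + 91) = sqrt(4*27225 + 91) = sqrt(108900 + 91) = sqrt(108991)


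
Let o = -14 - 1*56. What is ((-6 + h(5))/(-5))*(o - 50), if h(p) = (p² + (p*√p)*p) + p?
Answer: 576 + 600*√5 ≈ 1917.6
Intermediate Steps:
o = -70 (o = -14 - 56 = -70)
h(p) = p + p² + p^(5/2) (h(p) = (p² + p^(3/2)*p) + p = (p² + p^(5/2)) + p = p + p² + p^(5/2))
((-6 + h(5))/(-5))*(o - 50) = ((-6 + (5 + 5² + 5^(5/2)))/(-5))*(-70 - 50) = ((-6 + (5 + 25 + 25*√5))*(-⅕))*(-120) = ((-6 + (30 + 25*√5))*(-⅕))*(-120) = ((24 + 25*√5)*(-⅕))*(-120) = (-24/5 - 5*√5)*(-120) = 576 + 600*√5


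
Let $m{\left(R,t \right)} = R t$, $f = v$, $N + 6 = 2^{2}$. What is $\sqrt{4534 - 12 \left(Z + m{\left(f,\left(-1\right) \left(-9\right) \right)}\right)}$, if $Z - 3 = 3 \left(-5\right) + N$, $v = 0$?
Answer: $\sqrt{4702} \approx 68.571$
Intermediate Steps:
$N = -2$ ($N = -6 + 2^{2} = -6 + 4 = -2$)
$f = 0$
$Z = -14$ ($Z = 3 + \left(3 \left(-5\right) - 2\right) = 3 - 17 = -14$)
$\sqrt{4534 - 12 \left(Z + m{\left(f,\left(-1\right) \left(-9\right) \right)}\right)} = \sqrt{4534 - 12 \left(-14 + 0 \left(\left(-1\right) \left(-9\right)\right)\right)} = \sqrt{4534 - 12 \left(-14 + 0 \cdot 9\right)} = \sqrt{4534 - 12 \left(-14 + 0\right)} = \sqrt{4534 - -168} = \sqrt{4534 + 168} = \sqrt{4702}$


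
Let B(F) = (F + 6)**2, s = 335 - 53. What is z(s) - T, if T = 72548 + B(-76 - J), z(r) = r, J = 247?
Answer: -172755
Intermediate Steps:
s = 282
B(F) = (6 + F)**2
T = 173037 (T = 72548 + (6 + (-76 - 1*247))**2 = 72548 + (6 + (-76 - 247))**2 = 72548 + (6 - 323)**2 = 72548 + (-317)**2 = 72548 + 100489 = 173037)
z(s) - T = 282 - 1*173037 = 282 - 173037 = -172755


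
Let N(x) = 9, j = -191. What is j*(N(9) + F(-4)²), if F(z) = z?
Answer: -4775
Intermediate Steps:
j*(N(9) + F(-4)²) = -191*(9 + (-4)²) = -191*(9 + 16) = -191*25 = -4775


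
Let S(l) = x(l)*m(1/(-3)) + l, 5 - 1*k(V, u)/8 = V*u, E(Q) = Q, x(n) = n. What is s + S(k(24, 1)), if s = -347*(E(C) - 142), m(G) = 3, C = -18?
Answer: 54912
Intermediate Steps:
k(V, u) = 40 - 8*V*u
S(l) = 4*l (S(l) = l*3 + l = 3*l + l = 4*l)
s = 55520 (s = -347*(-18 - 142) = -347*(-160) = 55520)
s + S(k(24, 1)) = 55520 + 4*(40 - 8*24*1) = 55520 + 4*(40 - 192) = 55520 + 4*(-152) = 55520 - 608 = 54912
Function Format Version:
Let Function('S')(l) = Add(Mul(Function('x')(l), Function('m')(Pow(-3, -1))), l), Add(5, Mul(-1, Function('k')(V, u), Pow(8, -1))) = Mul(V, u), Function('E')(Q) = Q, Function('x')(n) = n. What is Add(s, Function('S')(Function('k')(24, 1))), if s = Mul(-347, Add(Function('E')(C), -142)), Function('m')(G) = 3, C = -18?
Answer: 54912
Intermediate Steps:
Function('k')(V, u) = Add(40, Mul(-8, V, u)) (Function('k')(V, u) = Add(40, Mul(-8, Mul(V, u))) = Add(40, Mul(-8, V, u)))
Function('S')(l) = Mul(4, l) (Function('S')(l) = Add(Mul(l, 3), l) = Add(Mul(3, l), l) = Mul(4, l))
s = 55520 (s = Mul(-347, Add(-18, -142)) = Mul(-347, -160) = 55520)
Add(s, Function('S')(Function('k')(24, 1))) = Add(55520, Mul(4, Add(40, Mul(-8, 24, 1)))) = Add(55520, Mul(4, Add(40, -192))) = Add(55520, Mul(4, -152)) = Add(55520, -608) = 54912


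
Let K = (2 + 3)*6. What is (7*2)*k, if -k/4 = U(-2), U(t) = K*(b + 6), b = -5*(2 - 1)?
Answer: -1680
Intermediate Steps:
K = 30 (K = 5*6 = 30)
b = -5 (b = -5*1 = -5)
U(t) = 30 (U(t) = 30*(-5 + 6) = 30*1 = 30)
k = -120 (k = -4*30 = -120)
(7*2)*k = (7*2)*(-120) = 14*(-120) = -1680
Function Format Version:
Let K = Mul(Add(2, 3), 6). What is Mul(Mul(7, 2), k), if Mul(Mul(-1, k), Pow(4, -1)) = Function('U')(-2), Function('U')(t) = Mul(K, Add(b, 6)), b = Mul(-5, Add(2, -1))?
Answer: -1680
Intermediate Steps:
K = 30 (K = Mul(5, 6) = 30)
b = -5 (b = Mul(-5, 1) = -5)
Function('U')(t) = 30 (Function('U')(t) = Mul(30, Add(-5, 6)) = Mul(30, 1) = 30)
k = -120 (k = Mul(-4, 30) = -120)
Mul(Mul(7, 2), k) = Mul(Mul(7, 2), -120) = Mul(14, -120) = -1680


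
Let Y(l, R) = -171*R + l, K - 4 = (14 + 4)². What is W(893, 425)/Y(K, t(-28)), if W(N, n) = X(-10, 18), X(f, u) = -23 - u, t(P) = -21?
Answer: -41/3919 ≈ -0.010462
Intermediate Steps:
W(N, n) = -41 (W(N, n) = -23 - 1*18 = -23 - 18 = -41)
K = 328 (K = 4 + (14 + 4)² = 4 + 18² = 4 + 324 = 328)
Y(l, R) = l - 171*R
W(893, 425)/Y(K, t(-28)) = -41/(328 - 171*(-21)) = -41/(328 + 3591) = -41/3919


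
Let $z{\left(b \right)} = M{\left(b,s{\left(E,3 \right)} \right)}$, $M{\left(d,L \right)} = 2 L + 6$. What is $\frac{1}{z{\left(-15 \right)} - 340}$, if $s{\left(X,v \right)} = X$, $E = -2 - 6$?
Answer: $- \frac{1}{350} \approx -0.0028571$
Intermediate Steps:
$E = -8$ ($E = -2 - 6 = -8$)
$M{\left(d,L \right)} = 6 + 2 L$
$z{\left(b \right)} = -10$ ($z{\left(b \right)} = 6 + 2 \left(-8\right) = 6 - 16 = -10$)
$\frac{1}{z{\left(-15 \right)} - 340} = \frac{1}{-10 - 340} = \frac{1}{-350} = - \frac{1}{350}$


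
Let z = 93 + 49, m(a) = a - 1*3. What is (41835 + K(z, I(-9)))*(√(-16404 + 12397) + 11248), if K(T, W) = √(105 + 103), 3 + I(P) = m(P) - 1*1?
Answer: (11248 + I*√4007)*(41835 + 4*√13) ≈ 4.7072e+8 + 2.6491e+6*I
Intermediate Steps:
m(a) = -3 + a (m(a) = a - 3 = -3 + a)
z = 142
I(P) = -7 + P (I(P) = -3 + ((-3 + P) - 1*1) = -3 + ((-3 + P) - 1) = -3 + (-4 + P) = -7 + P)
K(T, W) = 4*√13 (K(T, W) = √208 = 4*√13)
(41835 + K(z, I(-9)))*(√(-16404 + 12397) + 11248) = (41835 + 4*√13)*(√(-16404 + 12397) + 11248) = (41835 + 4*√13)*(√(-4007) + 11248) = (41835 + 4*√13)*(I*√4007 + 11248) = (41835 + 4*√13)*(11248 + I*√4007) = (11248 + I*√4007)*(41835 + 4*√13)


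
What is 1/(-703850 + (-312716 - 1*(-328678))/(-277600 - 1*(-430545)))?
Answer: -152945/107650322288 ≈ -1.4208e-6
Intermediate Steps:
1/(-703850 + (-312716 - 1*(-328678))/(-277600 - 1*(-430545))) = 1/(-703850 + (-312716 + 328678)/(-277600 + 430545)) = 1/(-703850 + 15962/152945) = 1/(-107650322288/152945) = -152945/107650322288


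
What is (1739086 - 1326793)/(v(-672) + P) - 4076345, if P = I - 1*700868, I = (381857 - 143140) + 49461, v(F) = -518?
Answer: -561459592351/137736 ≈ -4.0763e+6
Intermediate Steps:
I = 288178 (I = 238717 + 49461 = 288178)
P = -412690 (P = 288178 - 1*700868 = 288178 - 700868 = -412690)
(1739086 - 1326793)/(v(-672) + P) - 4076345 = (1739086 - 1326793)/(-518 - 412690) - 4076345 = 412293/(-413208) - 4076345 = 412293*(-1/413208) - 4076345 = -137431/137736 - 4076345 = -561459592351/137736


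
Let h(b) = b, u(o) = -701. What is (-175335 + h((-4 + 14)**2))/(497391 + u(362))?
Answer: -35047/99338 ≈ -0.35281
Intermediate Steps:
(-175335 + h((-4 + 14)**2))/(497391 + u(362)) = (-175335 + (-4 + 14)**2)/(497391 - 701) = (-175335 + 10**2)/496690 = (-175335 + 100)*(1/496690) = -175235*1/496690 = -35047/99338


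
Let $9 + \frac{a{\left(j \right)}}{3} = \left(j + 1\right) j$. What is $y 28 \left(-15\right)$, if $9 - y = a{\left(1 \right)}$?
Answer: $-12600$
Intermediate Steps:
$a{\left(j \right)} = -27 + 3 j \left(1 + j\right)$ ($a{\left(j \right)} = -27 + 3 \left(j + 1\right) j = -27 + 3 \left(1 + j\right) j = -27 + 3 j \left(1 + j\right)$)
$y = 30$ ($y = 9 - \left(-27 + 3 \cdot 1 + 3 \cdot 1^{2}\right) = 9 - \left(-27 + 3 + 3 \cdot 1\right) = 9 - \left(-27 + 3 + 3\right) = 9 - -21 = 9 + 21 = 30$)
$y 28 \left(-15\right) = 30 \cdot 28 \left(-15\right) = 840 \left(-15\right) = -12600$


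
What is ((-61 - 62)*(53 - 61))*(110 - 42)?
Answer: 66912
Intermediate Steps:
((-61 - 62)*(53 - 61))*(110 - 42) = -123*(-8)*68 = 984*68 = 66912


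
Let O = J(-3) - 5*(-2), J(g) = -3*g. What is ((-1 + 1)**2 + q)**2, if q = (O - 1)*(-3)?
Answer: 2916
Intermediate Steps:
O = 19 (O = -3*(-3) - 5*(-2) = 9 + 10 = 19)
q = -54 (q = (19 - 1)*(-3) = 18*(-3) = -54)
((-1 + 1)**2 + q)**2 = ((-1 + 1)**2 - 54)**2 = (0**2 - 54)**2 = (0 - 54)**2 = (-54)**2 = 2916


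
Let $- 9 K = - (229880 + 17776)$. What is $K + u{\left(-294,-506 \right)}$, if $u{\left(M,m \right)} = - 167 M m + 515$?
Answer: $- \frac{74446667}{3} \approx -2.4816 \cdot 10^{7}$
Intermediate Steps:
$u{\left(M,m \right)} = 515 - 167 M m$ ($u{\left(M,m \right)} = - 167 M m + 515 = 515 - 167 M m$)
$K = \frac{82552}{3}$ ($K = - \frac{\left(-1\right) \left(229880 + 17776\right)}{9} = - \frac{\left(-1\right) 247656}{9} = \left(- \frac{1}{9}\right) \left(-247656\right) = \frac{82552}{3} \approx 27517.0$)
$K + u{\left(-294,-506 \right)} = \frac{82552}{3} + \left(515 - \left(-49098\right) \left(-506\right)\right) = \frac{82552}{3} + \left(515 - 24843588\right) = \frac{82552}{3} - 24843073 = - \frac{74446667}{3}$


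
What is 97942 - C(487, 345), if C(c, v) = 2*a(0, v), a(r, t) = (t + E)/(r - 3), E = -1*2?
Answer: 294512/3 ≈ 98171.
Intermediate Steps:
E = -2
a(r, t) = (-2 + t)/(-3 + r) (a(r, t) = (t - 2)/(r - 3) = (-2 + t)/(-3 + r))
C(c, v) = 4/3 - 2*v/3 (C(c, v) = 2*((-2 + v)/(-3 + 0)) = 2*((-2 + v)/(-3)) = 2*(-(-2 + v)/3) = 2*(⅔ - v/3) = 4/3 - 2*v/3)
97942 - C(487, 345) = 97942 - (4/3 - ⅔*345) = 97942 - (4/3 - 230) = 97942 - 1*(-686/3) = 97942 + 686/3 = 294512/3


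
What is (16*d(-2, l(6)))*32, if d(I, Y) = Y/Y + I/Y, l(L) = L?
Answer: 1024/3 ≈ 341.33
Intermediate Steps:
d(I, Y) = 1 + I/Y
(16*d(-2, l(6)))*32 = (16*((-2 + 6)/6))*32 = (16*((⅙)*4))*32 = (16*(⅔))*32 = (32/3)*32 = 1024/3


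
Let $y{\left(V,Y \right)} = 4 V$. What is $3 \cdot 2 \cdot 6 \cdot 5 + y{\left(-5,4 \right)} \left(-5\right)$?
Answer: $280$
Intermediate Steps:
$3 \cdot 2 \cdot 6 \cdot 5 + y{\left(-5,4 \right)} \left(-5\right) = 3 \cdot 2 \cdot 6 \cdot 5 + 4 \left(-5\right) \left(-5\right) = 6 \cdot 6 \cdot 5 - -100 = 36 \cdot 5 + 100 = 180 + 100 = 280$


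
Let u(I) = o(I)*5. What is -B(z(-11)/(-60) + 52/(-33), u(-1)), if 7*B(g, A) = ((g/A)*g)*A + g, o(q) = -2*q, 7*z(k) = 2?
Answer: -543999/4150300 ≈ -0.13107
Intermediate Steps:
z(k) = 2/7 (z(k) = (⅐)*2 = 2/7)
u(I) = -10*I (u(I) = -2*I*5 = -10*I)
B(g, A) = g/7 + g²/7 (B(g, A) = (((g/A)*g)*A + g)/7 = ((g²/A)*A + g)/7 = (g² + g)/7 = (g + g²)/7 = g/7 + g²/7)
-B(z(-11)/(-60) + 52/(-33), u(-1)) = -((2/7)/(-60) + 52/(-33))*(1 + ((2/7)/(-60) + 52/(-33)))/7 = -((2/7)*(-1/60) + 52*(-1/33))*(1 + ((2/7)*(-1/60) + 52*(-1/33)))/7 = -(-1/210 - 52/33)*(1 + (-1/210 - 52/33))/7 = -(-1217)*(1 - 1217/770)/(7*770) = -(-1217)*(-447)/(7*770*770) = -1*543999/4150300 = -543999/4150300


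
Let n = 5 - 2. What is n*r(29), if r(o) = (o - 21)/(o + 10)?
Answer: 8/13 ≈ 0.61539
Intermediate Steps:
r(o) = (-21 + o)/(10 + o)
n = 3
n*r(29) = 3*((-21 + 29)/(10 + 29)) = 3*(8/39) = 8/13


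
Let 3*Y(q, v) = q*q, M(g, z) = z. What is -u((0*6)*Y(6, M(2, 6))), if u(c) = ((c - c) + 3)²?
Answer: -9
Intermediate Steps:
Y(q, v) = q²/3 (Y(q, v) = (q*q)/3 = q²/3)
u(c) = 9 (u(c) = (0 + 3)² = 3² = 9)
-u((0*6)*Y(6, M(2, 6))) = -1*9 = -9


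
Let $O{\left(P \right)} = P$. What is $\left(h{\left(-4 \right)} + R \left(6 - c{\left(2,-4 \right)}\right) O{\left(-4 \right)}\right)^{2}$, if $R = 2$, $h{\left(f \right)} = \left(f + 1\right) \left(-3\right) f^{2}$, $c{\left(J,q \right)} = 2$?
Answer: $12544$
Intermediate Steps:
$h{\left(f \right)} = f^{2} \left(-3 - 3 f\right)$ ($h{\left(f \right)} = \left(1 + f\right) \left(-3\right) f^{2} = \left(-3 - 3 f\right) f^{2} = f^{2} \left(-3 - 3 f\right)$)
$\left(h{\left(-4 \right)} + R \left(6 - c{\left(2,-4 \right)}\right) O{\left(-4 \right)}\right)^{2} = \left(3 \left(-4\right)^{2} \left(-1 - -4\right) + 2 \left(6 - 2\right) \left(-4\right)\right)^{2} = \left(3 \cdot 16 \left(-1 + 4\right) + 2 \left(6 - 2\right) \left(-4\right)\right)^{2} = \left(3 \cdot 16 \cdot 3 + 2 \cdot 4 \left(-4\right)\right)^{2} = \left(144 + 8 \left(-4\right)\right)^{2} = \left(144 - 32\right)^{2} = 112^{2} = 12544$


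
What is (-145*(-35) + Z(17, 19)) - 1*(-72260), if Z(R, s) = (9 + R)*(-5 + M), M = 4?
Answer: 77309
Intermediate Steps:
Z(R, s) = -9 - R (Z(R, s) = (9 + R)*(-5 + 4) = (9 + R)*(-1) = -9 - R)
(-145*(-35) + Z(17, 19)) - 1*(-72260) = (-145*(-35) + (-9 - 1*17)) - 1*(-72260) = (5075 + (-9 - 17)) + 72260 = (5075 - 26) + 72260 = 5049 + 72260 = 77309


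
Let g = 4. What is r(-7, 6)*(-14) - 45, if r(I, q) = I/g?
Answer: -41/2 ≈ -20.500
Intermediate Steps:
r(I, q) = I/4
r(-7, 6)*(-14) - 45 = ((¼)*(-7))*(-14) - 45 = -7/4*(-14) - 45 = 49/2 - 45 = -41/2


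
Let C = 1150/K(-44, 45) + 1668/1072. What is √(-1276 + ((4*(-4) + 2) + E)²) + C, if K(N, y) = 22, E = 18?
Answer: 158687/2948 + 6*I*√35 ≈ 53.829 + 35.496*I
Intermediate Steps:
C = 158687/2948 (C = 1150/22 + 1668/1072 = 1150*(1/22) + 1668*(1/1072) = 575/11 + 417/268 = 158687/2948 ≈ 53.829)
√(-1276 + ((4*(-4) + 2) + E)²) + C = √(-1276 + ((4*(-4) + 2) + 18)²) + 158687/2948 = √(-1276 + ((-16 + 2) + 18)²) + 158687/2948 = √(-1276 + (-14 + 18)²) + 158687/2948 = √(-1276 + 4²) + 158687/2948 = √(-1276 + 16) + 158687/2948 = √(-1260) + 158687/2948 = 6*I*√35 + 158687/2948 = 158687/2948 + 6*I*√35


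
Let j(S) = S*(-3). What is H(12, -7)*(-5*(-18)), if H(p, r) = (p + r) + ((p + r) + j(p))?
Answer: -2340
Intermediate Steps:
j(S) = -3*S
H(p, r) = -p + 2*r (H(p, r) = (p + r) + ((p + r) - 3*p) = (p + r) + (r - 2*p) = -p + 2*r)
H(12, -7)*(-5*(-18)) = (-1*12 + 2*(-7))*(-5*(-18)) = (-12 - 14)*90 = -26*90 = -2340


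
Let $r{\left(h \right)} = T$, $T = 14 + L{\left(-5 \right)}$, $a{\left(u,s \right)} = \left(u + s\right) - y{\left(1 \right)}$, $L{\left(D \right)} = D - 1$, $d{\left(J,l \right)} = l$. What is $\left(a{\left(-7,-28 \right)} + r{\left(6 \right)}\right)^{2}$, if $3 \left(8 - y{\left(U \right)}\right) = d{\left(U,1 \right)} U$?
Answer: $\frac{10816}{9} \approx 1201.8$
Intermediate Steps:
$L{\left(D \right)} = -1 + D$ ($L{\left(D \right)} = D - 1 = -1 + D$)
$y{\left(U \right)} = 8 - \frac{U}{3}$ ($y{\left(U \right)} = 8 - \frac{1 U}{3} = 8 - \frac{U}{3}$)
$a{\left(u,s \right)} = - \frac{23}{3} + s + u$ ($a{\left(u,s \right)} = \left(u + s\right) - \left(8 - \frac{1}{3}\right) = \left(s + u\right) - \left(8 - \frac{1}{3}\right) = \left(s + u\right) - \frac{23}{3} = - \frac{23}{3} + s + u$)
$T = 8$ ($T = 14 - 6 = 8$)
$r{\left(h \right)} = 8$
$\left(a{\left(-7,-28 \right)} + r{\left(6 \right)}\right)^{2} = \left(\left(- \frac{23}{3} - 28 - 7\right) + 8\right)^{2} = \left(- \frac{128}{3} + 8\right)^{2} = \left(- \frac{104}{3}\right)^{2} = \frac{10816}{9}$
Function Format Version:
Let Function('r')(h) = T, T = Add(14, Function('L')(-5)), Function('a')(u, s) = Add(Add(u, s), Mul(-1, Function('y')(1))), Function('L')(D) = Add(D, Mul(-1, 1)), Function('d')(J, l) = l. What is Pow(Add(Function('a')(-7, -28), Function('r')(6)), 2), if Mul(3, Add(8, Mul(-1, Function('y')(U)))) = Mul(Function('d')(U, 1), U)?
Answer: Rational(10816, 9) ≈ 1201.8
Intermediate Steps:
Function('L')(D) = Add(-1, D) (Function('L')(D) = Add(D, -1) = Add(-1, D))
Function('y')(U) = Add(8, Mul(Rational(-1, 3), U)) (Function('y')(U) = Add(8, Mul(Rational(-1, 3), Mul(1, U))) = Add(8, Mul(Rational(-1, 3), U)))
Function('a')(u, s) = Add(Rational(-23, 3), s, u) (Function('a')(u, s) = Add(Add(u, s), Mul(-1, Add(8, Mul(Rational(-1, 3), 1)))) = Add(Add(s, u), Mul(-1, Add(8, Rational(-1, 3)))) = Add(Add(s, u), Mul(-1, Rational(23, 3))) = Add(Add(s, u), Rational(-23, 3)) = Add(Rational(-23, 3), s, u))
T = 8 (T = Add(14, Add(-1, -5)) = Add(14, -6) = 8)
Function('r')(h) = 8
Pow(Add(Function('a')(-7, -28), Function('r')(6)), 2) = Pow(Add(Add(Rational(-23, 3), -28, -7), 8), 2) = Pow(Add(Rational(-128, 3), 8), 2) = Pow(Rational(-104, 3), 2) = Rational(10816, 9)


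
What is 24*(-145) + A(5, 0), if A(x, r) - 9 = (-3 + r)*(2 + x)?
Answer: -3492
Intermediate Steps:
A(x, r) = 9 + (-3 + r)*(2 + x)
24*(-145) + A(5, 0) = 24*(-145) + (3 - 3*5 + 2*0 + 0*5) = -3480 + (3 - 15 + 0 + 0) = -3480 - 12 = -3492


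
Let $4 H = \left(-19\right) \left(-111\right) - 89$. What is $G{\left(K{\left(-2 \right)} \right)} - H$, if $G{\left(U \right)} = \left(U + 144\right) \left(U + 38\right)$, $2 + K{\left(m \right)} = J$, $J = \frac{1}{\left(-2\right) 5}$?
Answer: $\frac{458921}{100} \approx 4589.2$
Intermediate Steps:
$H = 505$ ($H = \frac{\left(-19\right) \left(-111\right) - 89}{4} = \frac{2109 - 89}{4} = \frac{1}{4} \cdot 2020 = 505$)
$J = - \frac{1}{10}$ ($J = \frac{1}{-10} = - \frac{1}{10} \approx -0.1$)
$K{\left(m \right)} = - \frac{21}{10}$ ($K{\left(m \right)} = -2 - \frac{1}{10} = - \frac{21}{10}$)
$G{\left(U \right)} = \left(38 + U\right) \left(144 + U\right)$ ($G{\left(U \right)} = \left(144 + U\right) \left(38 + U\right) = \left(38 + U\right) \left(144 + U\right)$)
$G{\left(K{\left(-2 \right)} \right)} - H = \left(5472 + \left(- \frac{21}{10}\right)^{2} + 182 \left(- \frac{21}{10}\right)\right) - 505 = \left(5472 + \frac{441}{100} - \frac{1911}{5}\right) - 505 = \frac{509421}{100} - 505 = \frac{458921}{100}$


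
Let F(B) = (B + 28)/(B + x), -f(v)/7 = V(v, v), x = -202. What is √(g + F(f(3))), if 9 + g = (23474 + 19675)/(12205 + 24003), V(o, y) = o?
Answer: I*√31944627384565/2018596 ≈ 2.7999*I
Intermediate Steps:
g = -282723/36208 (g = -9 + (23474 + 19675)/(12205 + 24003) = -9 + 43149/36208 = -282723/36208 ≈ -7.8083)
f(v) = -7*v
F(B) = (28 + B)/(-202 + B) (F(B) = (B + 28)/(B - 202) = (28 + B)/(-202 + B))
√(g + F(f(3))) = √(-282723/36208 + (28 - 7*3)/(-202 - 7*3)) = √(-282723/36208 + (28 - 21)/(-202 - 21)) = √(-282723/36208 + 7/(-223)) = √(-282723/36208 - 1/223*7) = √(-282723/36208 - 7/223) = √(-63300685/8074384) = I*√31944627384565/2018596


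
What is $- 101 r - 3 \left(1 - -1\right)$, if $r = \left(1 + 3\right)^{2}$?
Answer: $-1622$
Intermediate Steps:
$r = 16$ ($r = 4^{2} = 16$)
$- 101 r - 3 \left(1 - -1\right) = \left(-101\right) 16 - 3 \left(1 - -1\right) = -1616 - 3 \left(1 + 1\right) = -1616 - 6 = -1622$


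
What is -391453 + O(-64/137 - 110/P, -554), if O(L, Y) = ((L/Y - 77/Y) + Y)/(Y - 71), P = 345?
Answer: -1281262403074613/3273101250 ≈ -3.9145e+5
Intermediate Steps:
O(L, Y) = (Y - 77/Y + L/Y)/(-71 + Y) (O(L, Y) = ((-77/Y + L/Y) + Y)/(-71 + Y) = (Y - 77/Y + L/Y)/(-71 + Y))
-391453 + O(-64/137 - 110/P, -554) = -391453 + (-77 + (-64/137 - 110/345) + (-554)**2)/((-554)*(-71 - 554)) = -391453 - 1/554*(-77 + (-64*1/137 - 110*1/345) + 306916)/(-625) = -391453 - 1/554*(-1/625)*(-77 + (-64/137 - 22/69) + 306916) = -391453 - 1/554*(-1/625)*(-77 - 7430/9453 + 306916) = -391453 - 1/554*(-1/625)*2900541637/9453 = -391453 + 2900541637/3273101250 = -1281262403074613/3273101250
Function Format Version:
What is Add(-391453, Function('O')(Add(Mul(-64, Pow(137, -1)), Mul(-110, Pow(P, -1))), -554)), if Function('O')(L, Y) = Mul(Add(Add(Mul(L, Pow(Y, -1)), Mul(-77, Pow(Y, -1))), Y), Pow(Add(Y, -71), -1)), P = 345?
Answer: Rational(-1281262403074613, 3273101250) ≈ -3.9145e+5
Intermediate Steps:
Function('O')(L, Y) = Mul(Pow(Add(-71, Y), -1), Add(Y, Mul(-77, Pow(Y, -1)), Mul(L, Pow(Y, -1)))) (Function('O')(L, Y) = Mul(Add(Add(Mul(-77, Pow(Y, -1)), Mul(L, Pow(Y, -1))), Y), Pow(Add(-71, Y), -1)) = Mul(Add(Y, Mul(-77, Pow(Y, -1)), Mul(L, Pow(Y, -1))), Pow(Add(-71, Y), -1)) = Mul(Pow(Add(-71, Y), -1), Add(Y, Mul(-77, Pow(Y, -1)), Mul(L, Pow(Y, -1)))))
Add(-391453, Function('O')(Add(Mul(-64, Pow(137, -1)), Mul(-110, Pow(P, -1))), -554)) = Add(-391453, Mul(Pow(-554, -1), Pow(Add(-71, -554), -1), Add(-77, Add(Mul(-64, Pow(137, -1)), Mul(-110, Pow(345, -1))), Pow(-554, 2)))) = Add(-391453, Mul(Rational(-1, 554), Pow(-625, -1), Add(-77, Add(Mul(-64, Rational(1, 137)), Mul(-110, Rational(1, 345))), 306916))) = Add(-391453, Mul(Rational(-1, 554), Rational(-1, 625), Add(-77, Add(Rational(-64, 137), Rational(-22, 69)), 306916))) = Add(-391453, Mul(Rational(-1, 554), Rational(-1, 625), Add(-77, Rational(-7430, 9453), 306916))) = Add(-391453, Mul(Rational(-1, 554), Rational(-1, 625), Rational(2900541637, 9453))) = Add(-391453, Rational(2900541637, 3273101250)) = Rational(-1281262403074613, 3273101250)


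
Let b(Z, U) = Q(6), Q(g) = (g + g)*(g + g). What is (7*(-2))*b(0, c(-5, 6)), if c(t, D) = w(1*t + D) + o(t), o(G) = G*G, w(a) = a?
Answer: -2016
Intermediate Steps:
o(G) = G**2
c(t, D) = D + t + t**2 (c(t, D) = (1*t + D) + t**2 = (t + D) + t**2 = (D + t) + t**2 = D + t + t**2)
Q(g) = 4*g**2 (Q(g) = (2*g)*(2*g) = 4*g**2)
b(Z, U) = 144 (b(Z, U) = 4*6**2 = 4*36 = 144)
(7*(-2))*b(0, c(-5, 6)) = (7*(-2))*144 = -14*144 = -2016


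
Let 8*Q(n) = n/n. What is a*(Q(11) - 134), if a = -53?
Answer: 56763/8 ≈ 7095.4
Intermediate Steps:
Q(n) = ⅛ (Q(n) = (n/n)/8 = (⅛)*1 = ⅛)
a*(Q(11) - 134) = -53*(⅛ - 134) = -53*(-1071/8) = 56763/8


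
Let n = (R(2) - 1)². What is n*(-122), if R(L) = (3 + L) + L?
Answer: -4392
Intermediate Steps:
R(L) = 3 + 2*L
n = 36 (n = ((3 + 2*2) - 1)² = ((3 + 4) - 1)² = (7 - 1)² = 6² = 36)
n*(-122) = 36*(-122) = -4392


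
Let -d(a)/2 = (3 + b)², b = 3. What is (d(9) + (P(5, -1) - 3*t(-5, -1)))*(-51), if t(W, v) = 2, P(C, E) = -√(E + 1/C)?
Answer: 3978 + 102*I*√5/5 ≈ 3978.0 + 45.616*I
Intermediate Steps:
d(a) = -72 (d(a) = -2*(3 + 3)² = -2*6² = -2*36 = -72)
(d(9) + (P(5, -1) - 3*t(-5, -1)))*(-51) = (-72 + (-√(-1 + 1/5) - 3*2))*(-51) = (-72 + (-√(-1 + ⅕) - 6))*(-51) = (-72 + (-√(-⅘) - 6))*(-51) = (-72 + (-2*I*√5/5 - 6))*(-51) = (-72 + (-6 - 2*I*√5/5))*(-51) = (-78 - 2*I*√5/5)*(-51) = 3978 + 102*I*√5/5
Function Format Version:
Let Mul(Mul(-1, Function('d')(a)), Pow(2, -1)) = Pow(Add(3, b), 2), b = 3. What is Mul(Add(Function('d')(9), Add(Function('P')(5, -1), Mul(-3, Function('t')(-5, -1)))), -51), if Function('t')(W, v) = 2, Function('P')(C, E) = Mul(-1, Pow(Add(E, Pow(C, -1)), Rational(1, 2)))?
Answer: Add(3978, Mul(Rational(102, 5), I, Pow(5, Rational(1, 2)))) ≈ Add(3978.0, Mul(45.616, I))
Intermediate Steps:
Function('d')(a) = -72 (Function('d')(a) = Mul(-2, Pow(Add(3, 3), 2)) = Mul(-2, Pow(6, 2)) = Mul(-2, 36) = -72)
Mul(Add(Function('d')(9), Add(Function('P')(5, -1), Mul(-3, Function('t')(-5, -1)))), -51) = Mul(Add(-72, Add(Mul(-1, Pow(Add(-1, Pow(5, -1)), Rational(1, 2))), Mul(-3, 2))), -51) = Mul(Add(-72, Add(Mul(-1, Pow(Add(-1, Rational(1, 5)), Rational(1, 2))), -6)), -51) = Mul(Add(-72, Add(Mul(-1, Pow(Rational(-4, 5), Rational(1, 2))), -6)), -51) = Mul(Add(-72, Add(Mul(-1, Mul(Rational(2, 5), I, Pow(5, Rational(1, 2)))), -6)), -51) = Mul(Add(-72, Add(Mul(Rational(-2, 5), I, Pow(5, Rational(1, 2))), -6)), -51) = Mul(Add(-72, Add(-6, Mul(Rational(-2, 5), I, Pow(5, Rational(1, 2))))), -51) = Mul(Add(-78, Mul(Rational(-2, 5), I, Pow(5, Rational(1, 2)))), -51) = Add(3978, Mul(Rational(102, 5), I, Pow(5, Rational(1, 2))))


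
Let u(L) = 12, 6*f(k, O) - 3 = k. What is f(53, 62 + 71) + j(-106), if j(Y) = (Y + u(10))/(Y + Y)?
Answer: 3109/318 ≈ 9.7767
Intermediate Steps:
f(k, O) = 1/2 + k/6
j(Y) = (12 + Y)/(2*Y) (j(Y) = (Y + 12)/(Y + Y) = (12 + Y)/((2*Y)) = (12 + Y)*(1/(2*Y)) = (12 + Y)/(2*Y))
f(53, 62 + 71) + j(-106) = (1/2 + (1/6)*53) + (1/2)*(12 - 106)/(-106) = (1/2 + 53/6) + (1/2)*(-1/106)*(-94) = 28/3 + 47/106 = 3109/318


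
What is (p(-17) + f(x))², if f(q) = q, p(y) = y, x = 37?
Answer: 400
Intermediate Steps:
(p(-17) + f(x))² = (-17 + 37)² = 20² = 400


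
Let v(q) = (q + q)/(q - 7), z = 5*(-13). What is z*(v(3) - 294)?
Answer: 38415/2 ≈ 19208.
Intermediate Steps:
z = -65
v(q) = 2*q/(-7 + q) (v(q) = (2*q)/(-7 + q) = 2*q/(-7 + q))
z*(v(3) - 294) = -65*(2*3/(-7 + 3) - 294) = -65*(2*3/(-4) - 294) = -65*(2*3*(-¼) - 294) = -65*(-3/2 - 294) = -65*(-591/2) = 38415/2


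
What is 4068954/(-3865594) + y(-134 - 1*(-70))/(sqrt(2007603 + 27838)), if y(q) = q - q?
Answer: -2034477/1932797 ≈ -1.0526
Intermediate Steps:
y(q) = 0
4068954/(-3865594) + y(-134 - 1*(-70))/(sqrt(2007603 + 27838)) = 4068954/(-3865594) + 0/(sqrt(2007603 + 27838)) = 4068954*(-1/3865594) + 0/(sqrt(2035441)) = -2034477/1932797 + 0*(sqrt(2035441)/2035441) = -2034477/1932797 + 0 = -2034477/1932797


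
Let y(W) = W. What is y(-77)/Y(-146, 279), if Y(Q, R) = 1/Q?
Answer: 11242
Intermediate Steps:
y(-77)/Y(-146, 279) = -77/(1/(-146)) = -77/(-1/146) = -77*(-146) = 11242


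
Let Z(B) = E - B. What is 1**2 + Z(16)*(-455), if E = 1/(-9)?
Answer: 65984/9 ≈ 7331.6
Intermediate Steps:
E = -1/9 ≈ -0.11111
Z(B) = -1/9 - B
1**2 + Z(16)*(-455) = 1**2 + (-1/9 - 1*16)*(-455) = 1 + (-1/9 - 16)*(-455) = 1 - 145/9*(-455) = 1 + 65975/9 = 65984/9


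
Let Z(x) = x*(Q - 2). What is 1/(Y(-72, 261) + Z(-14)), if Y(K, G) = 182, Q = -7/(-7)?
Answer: 1/196 ≈ 0.0051020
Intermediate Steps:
Q = 1 (Q = -7*(-⅐) = 1)
Z(x) = -x (Z(x) = x*(1 - 2) = x*(-1) = -x)
1/(Y(-72, 261) + Z(-14)) = 1/(182 - 1*(-14)) = 1/(182 + 14) = 1/196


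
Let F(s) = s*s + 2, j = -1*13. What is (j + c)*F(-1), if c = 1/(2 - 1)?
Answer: -36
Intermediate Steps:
j = -13
c = 1 (c = 1/1 = 1)
F(s) = 2 + s² (F(s) = s² + 2 = 2 + s²)
(j + c)*F(-1) = (-13 + 1)*(2 + (-1)²) = -12*(2 + 1) = -12*3 = -36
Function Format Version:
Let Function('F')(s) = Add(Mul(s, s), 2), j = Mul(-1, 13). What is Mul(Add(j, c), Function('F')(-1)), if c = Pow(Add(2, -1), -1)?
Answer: -36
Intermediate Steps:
j = -13
c = 1 (c = Pow(1, -1) = 1)
Function('F')(s) = Add(2, Pow(s, 2)) (Function('F')(s) = Add(Pow(s, 2), 2) = Add(2, Pow(s, 2)))
Mul(Add(j, c), Function('F')(-1)) = Mul(Add(-13, 1), Add(2, Pow(-1, 2))) = Mul(-12, Add(2, 1)) = Mul(-12, 3) = -36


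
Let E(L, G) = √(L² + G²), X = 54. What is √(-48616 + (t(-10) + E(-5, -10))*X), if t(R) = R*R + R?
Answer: √(-43756 + 270*√5) ≈ 207.73*I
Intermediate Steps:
t(R) = R + R² (t(R) = R² + R = R + R²)
E(L, G) = √(G² + L²)
√(-48616 + (t(-10) + E(-5, -10))*X) = √(-48616 + (-10*(1 - 10) + √((-10)² + (-5)²))*54) = √(-48616 + (-10*(-9) + √(100 + 25))*54) = √(-48616 + (90 + √125)*54) = √(-48616 + (90 + 5*√5)*54) = √(-48616 + (4860 + 270*√5)) = √(-43756 + 270*√5)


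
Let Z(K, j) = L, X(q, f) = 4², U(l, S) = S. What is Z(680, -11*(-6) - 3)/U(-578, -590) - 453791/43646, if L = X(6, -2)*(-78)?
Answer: -106633241/12875570 ≈ -8.2818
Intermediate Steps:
X(q, f) = 16
L = -1248 (L = 16*(-78) = -1248)
Z(K, j) = -1248
Z(680, -11*(-6) - 3)/U(-578, -590) - 453791/43646 = -1248/(-590) - 453791/43646 = -1248*(-1/590) - 453791*1/43646 = 624/295 - 453791/43646 = -106633241/12875570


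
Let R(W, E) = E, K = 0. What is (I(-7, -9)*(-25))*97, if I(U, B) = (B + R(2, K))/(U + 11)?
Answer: 21825/4 ≈ 5456.3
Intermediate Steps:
I(U, B) = B/(11 + U) (I(U, B) = (B + 0)/(U + 11) = B/(11 + U))
(I(-7, -9)*(-25))*97 = (-9/(11 - 7)*(-25))*97 = (-9/4*(-25))*97 = (-9*¼*(-25))*97 = -9/4*(-25)*97 = (225/4)*97 = 21825/4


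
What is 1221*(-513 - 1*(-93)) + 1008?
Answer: -511812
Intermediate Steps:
1221*(-513 - 1*(-93)) + 1008 = 1221*(-513 + 93) + 1008 = 1221*(-420) + 1008 = -512820 + 1008 = -511812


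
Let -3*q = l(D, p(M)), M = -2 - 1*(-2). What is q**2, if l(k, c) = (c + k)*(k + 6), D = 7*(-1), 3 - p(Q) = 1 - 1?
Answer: 16/9 ≈ 1.7778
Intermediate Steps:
M = 0 (M = -2 + 2 = 0)
p(Q) = 3 (p(Q) = 3 - (1 - 1) = 3 - 1*0 = 3 + 0 = 3)
D = -7
l(k, c) = (6 + k)*(c + k) (l(k, c) = (c + k)*(6 + k) = (6 + k)*(c + k))
q = -4/3 (q = -((-7)**2 + 6*3 + 6*(-7) + 3*(-7))/3 = -(49 + 18 - 42 - 21)/3 = -1/3*4 = -4/3 ≈ -1.3333)
q**2 = (-4/3)**2 = 16/9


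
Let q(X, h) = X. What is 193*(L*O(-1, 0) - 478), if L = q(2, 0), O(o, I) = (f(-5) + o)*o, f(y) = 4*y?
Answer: -84148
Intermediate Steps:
O(o, I) = o*(-20 + o) (O(o, I) = (4*(-5) + o)*o = (-20 + o)*o = o*(-20 + o))
L = 2
193*(L*O(-1, 0) - 478) = 193*(2*(-(-20 - 1)) - 478) = 193*(2*(-1*(-21)) - 478) = 193*(2*21 - 478) = 193*(42 - 478) = 193*(-436) = -84148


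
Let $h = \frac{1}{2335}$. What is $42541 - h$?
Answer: $\frac{99333234}{2335} \approx 42541.0$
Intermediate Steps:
$h = \frac{1}{2335} \approx 0.00042827$
$42541 - h = 42541 - \frac{1}{2335} = \frac{99333234}{2335}$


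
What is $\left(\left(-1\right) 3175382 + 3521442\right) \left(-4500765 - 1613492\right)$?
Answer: $-2115899777420$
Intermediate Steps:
$\left(\left(-1\right) 3175382 + 3521442\right) \left(-4500765 - 1613492\right) = \left(-3175382 + 3521442\right) \left(-6114257\right) = 346060 \left(-6114257\right) = -2115899777420$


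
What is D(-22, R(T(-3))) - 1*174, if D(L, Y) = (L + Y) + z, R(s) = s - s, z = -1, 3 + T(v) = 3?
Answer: -197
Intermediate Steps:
T(v) = 0 (T(v) = -3 + 3 = 0)
R(s) = 0
D(L, Y) = -1 + L + Y (D(L, Y) = (L + Y) - 1 = -1 + L + Y)
D(-22, R(T(-3))) - 1*174 = (-1 - 22 + 0) - 1*174 = -23 - 174 = -197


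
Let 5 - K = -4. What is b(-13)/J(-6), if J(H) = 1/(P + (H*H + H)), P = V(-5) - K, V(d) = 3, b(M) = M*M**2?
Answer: -52728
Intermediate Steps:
b(M) = M**3
K = 9 (K = 5 - 1*(-4) = 5 + 4 = 9)
P = -6 (P = 3 - 1*9 = 3 - 9 = -6)
J(H) = 1/(-6 + H + H**2) (J(H) = 1/(-6 + (H*H + H)) = 1/(-6 + (H**2 + H)) = 1/(-6 + (H + H**2)) = 1/(-6 + H + H**2))
b(-13)/J(-6) = (-13)**3/(1/(-6 - 6 + (-6)**2)) = -2197/(1/(-6 - 6 + 36)) = -2197/(1/24) = -2197/1/24 = -2197*24 = -52728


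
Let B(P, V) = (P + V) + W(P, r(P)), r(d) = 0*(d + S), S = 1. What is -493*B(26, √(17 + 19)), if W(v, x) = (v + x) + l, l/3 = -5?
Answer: -21199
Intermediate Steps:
l = -15 (l = 3*(-5) = -15)
r(d) = 0 (r(d) = 0*(d + 1) = 0*(1 + d) = 0)
W(v, x) = -15 + v + x (W(v, x) = (v + x) - 15 = -15 + v + x)
B(P, V) = -15 + V + 2*P (B(P, V) = (P + V) + (-15 + P + 0) = (P + V) + (-15 + P) = -15 + V + 2*P)
-493*B(26, √(17 + 19)) = -493*(-15 + √(17 + 19) + 2*26) = -493*(-15 + √36 + 52) = -493*(-15 + 6 + 52) = -493*43 = -21199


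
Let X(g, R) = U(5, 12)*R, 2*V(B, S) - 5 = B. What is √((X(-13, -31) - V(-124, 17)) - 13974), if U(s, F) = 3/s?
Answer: I*√1393310/10 ≈ 118.04*I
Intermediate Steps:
V(B, S) = 5/2 + B/2
X(g, R) = 3*R/5 (X(g, R) = (3/5)*R = (3*(⅕))*R = 3*R/5)
√((X(-13, -31) - V(-124, 17)) - 13974) = √(((⅗)*(-31) - (5/2 + (½)*(-124))) - 13974) = √((-93/5 - (5/2 - 62)) - 13974) = √((-93/5 - 1*(-119/2)) - 13974) = √((-93/5 + 119/2) - 13974) = √(409/10 - 13974) = √(-139331/10) = I*√1393310/10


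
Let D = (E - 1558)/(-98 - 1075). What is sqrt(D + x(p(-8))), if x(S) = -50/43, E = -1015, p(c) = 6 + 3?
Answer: 7*sqrt(53515779)/50439 ≈ 1.0152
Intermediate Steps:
p(c) = 9
x(S) = -50/43 (x(S) = -50*1/43 = -50/43)
D = 2573/1173 (D = (-1015 - 1558)/(-98 - 1075) = -2573/(-1173) = -2573*(-1/1173) = 2573/1173 ≈ 2.1935)
sqrt(D + x(p(-8))) = sqrt(2573/1173 - 50/43) = sqrt(51989/50439) = 7*sqrt(53515779)/50439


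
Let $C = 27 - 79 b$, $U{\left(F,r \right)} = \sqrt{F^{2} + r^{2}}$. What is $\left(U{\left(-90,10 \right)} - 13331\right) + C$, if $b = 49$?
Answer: $-17175 + 10 \sqrt{82} \approx -17084.0$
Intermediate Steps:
$C = -3844$ ($C = 27 - 3871 = -3844$)
$\left(U{\left(-90,10 \right)} - 13331\right) + C = \left(\sqrt{\left(-90\right)^{2} + 10^{2}} - 13331\right) - 3844 = \left(\sqrt{8100 + 100} - 13331\right) - 3844 = \left(\sqrt{8200} - 13331\right) - 3844 = \left(10 \sqrt{82} - 13331\right) - 3844 = \left(-13331 + 10 \sqrt{82}\right) - 3844 = -17175 + 10 \sqrt{82}$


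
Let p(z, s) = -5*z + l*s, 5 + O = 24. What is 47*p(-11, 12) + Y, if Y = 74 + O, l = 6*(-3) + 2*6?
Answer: -706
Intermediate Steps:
O = 19 (O = -5 + 24 = 19)
l = -6 (l = -18 + 12 = -6)
p(z, s) = -6*s - 5*z (p(z, s) = -5*z - 6*s = -6*s - 5*z)
Y = 93 (Y = 74 + 19 = 93)
47*p(-11, 12) + Y = 47*(-6*12 - 5*(-11)) + 93 = 47*(-72 + 55) + 93 = 47*(-17) + 93 = -799 + 93 = -706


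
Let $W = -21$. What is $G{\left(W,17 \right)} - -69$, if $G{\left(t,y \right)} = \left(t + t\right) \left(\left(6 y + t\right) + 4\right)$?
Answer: $-3501$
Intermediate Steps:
$G{\left(t,y \right)} = 2 t \left(4 + t + 6 y\right)$ ($G{\left(t,y \right)} = 2 t \left(\left(t + 6 y\right) + 4\right) = 2 t \left(4 + t + 6 y\right)$)
$G{\left(W,17 \right)} - -69 = 2 \left(-21\right) \left(4 - 21 + 6 \cdot 17\right) - -69 = 2 \left(-21\right) \left(4 - 21 + 102\right) + 69 = 2 \left(-21\right) 85 + 69 = -3570 + 69 = -3501$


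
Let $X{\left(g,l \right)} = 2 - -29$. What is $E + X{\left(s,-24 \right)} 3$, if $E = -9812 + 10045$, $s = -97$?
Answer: $326$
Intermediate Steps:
$X{\left(g,l \right)} = 31$ ($X{\left(g,l \right)} = 2 + 29 = 31$)
$E = 233$
$E + X{\left(s,-24 \right)} 3 = 233 + 31 \cdot 3 = 233 + 93 = 326$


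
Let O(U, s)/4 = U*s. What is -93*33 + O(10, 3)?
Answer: -2949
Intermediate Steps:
O(U, s) = 4*U*s (O(U, s) = 4*(U*s) = 4*U*s)
-93*33 + O(10, 3) = -93*33 + 4*10*3 = -3069 + 120 = -2949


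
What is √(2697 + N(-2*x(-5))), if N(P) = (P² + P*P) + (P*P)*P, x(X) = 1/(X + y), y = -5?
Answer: 4*√105355/25 ≈ 51.933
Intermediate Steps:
x(X) = 1/(-5 + X) (x(X) = 1/(X - 5) = 1/(-5 + X))
N(P) = P³ + 2*P² (N(P) = (P² + P²) + P²*P = 2*P² + P³ = P³ + 2*P²)
√(2697 + N(-2*x(-5))) = √(2697 + (-2/(-5 - 5))²*(2 - 2/(-5 - 5))) = √(2697 + (-2/(-10))²*(2 - 2/(-10))) = √(2697 + (-2*(-⅒))²*(2 - 2*(-⅒))) = √(2697 + (⅕)²*(2 + ⅕)) = √(2697 + (1/25)*(11/5)) = √(2697 + 11/125) = √(337136/125) = 4*√105355/25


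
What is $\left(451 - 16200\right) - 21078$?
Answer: $-36827$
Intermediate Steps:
$\left(451 - 16200\right) - 21078 = -15749 - 21078 = -36827$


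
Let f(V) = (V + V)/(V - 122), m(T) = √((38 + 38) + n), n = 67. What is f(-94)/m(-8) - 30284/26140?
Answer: -7571/6535 + 47*√143/7722 ≈ -1.0857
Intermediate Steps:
m(T) = √143 (m(T) = √((38 + 38) + 67) = √(76 + 67) = √143)
f(V) = 2*V/(-122 + V) (f(V) = (2*V)/(-122 + V) = 2*V/(-122 + V))
f(-94)/m(-8) - 30284/26140 = (2*(-94)/(-122 - 94))/(√143) - 30284/26140 = (2*(-94)/(-216))*(√143/143) - 30284*1/26140 = (2*(-94)*(-1/216))*(√143/143) - 7571/6535 = 47*(√143/143)/54 - 7571/6535 = 47*√143/7722 - 7571/6535 = -7571/6535 + 47*√143/7722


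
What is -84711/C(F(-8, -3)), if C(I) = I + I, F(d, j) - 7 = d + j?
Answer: 84711/8 ≈ 10589.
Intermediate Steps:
F(d, j) = 7 + d + j (F(d, j) = 7 + (d + j) = 7 + d + j)
C(I) = 2*I
-84711/C(F(-8, -3)) = -84711*1/(2*(7 - 8 - 3)) = -84711/(2*(-4)) = -84711/(-8) = -84711*(-⅛) = 84711/8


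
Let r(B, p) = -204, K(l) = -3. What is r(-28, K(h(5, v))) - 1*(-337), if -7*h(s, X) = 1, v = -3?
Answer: 133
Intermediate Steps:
h(s, X) = -⅐ (h(s, X) = -⅐*1 = -⅐)
r(-28, K(h(5, v))) - 1*(-337) = -204 - 1*(-337) = -204 + 337 = 133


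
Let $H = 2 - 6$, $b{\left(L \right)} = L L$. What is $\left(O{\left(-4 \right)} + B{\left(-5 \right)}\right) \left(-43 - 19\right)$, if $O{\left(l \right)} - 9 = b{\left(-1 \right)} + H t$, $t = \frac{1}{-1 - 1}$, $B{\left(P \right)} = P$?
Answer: $-434$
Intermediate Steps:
$b{\left(L \right)} = L^{2}$
$t = - \frac{1}{2}$ ($t = \frac{1}{-2} = - \frac{1}{2} \approx -0.5$)
$H = -4$ ($H = 2 - 6 = -4$)
$O{\left(l \right)} = 12$ ($O{\left(l \right)} = 9 + \left(\left(-1\right)^{2} - -2\right) = 9 + \left(1 + 2\right) = 9 + 3 = 12$)
$\left(O{\left(-4 \right)} + B{\left(-5 \right)}\right) \left(-43 - 19\right) = \left(12 - 5\right) \left(-43 - 19\right) = 7 \left(-62\right) = -434$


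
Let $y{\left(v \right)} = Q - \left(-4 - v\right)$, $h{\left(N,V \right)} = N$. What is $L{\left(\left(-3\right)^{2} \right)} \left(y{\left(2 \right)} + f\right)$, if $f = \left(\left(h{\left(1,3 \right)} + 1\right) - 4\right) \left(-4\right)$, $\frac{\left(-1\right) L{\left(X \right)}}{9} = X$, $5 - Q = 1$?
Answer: $-1458$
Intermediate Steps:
$Q = 4$ ($Q = 5 - 1 = 4$)
$L{\left(X \right)} = - 9 X$
$y{\left(v \right)} = 8 + v$ ($y{\left(v \right)} = 4 - \left(-4 - v\right) = 4 + \left(4 + v\right) = 8 + v$)
$f = 8$ ($f = \left(\left(1 + 1\right) - 4\right) \left(-4\right) = \left(2 - 4\right) \left(-4\right) = \left(-2\right) \left(-4\right) = 8$)
$L{\left(\left(-3\right)^{2} \right)} \left(y{\left(2 \right)} + f\right) = - 9 \left(-3\right)^{2} \left(\left(8 + 2\right) + 8\right) = \left(-9\right) 9 \left(10 + 8\right) = \left(-81\right) 18 = -1458$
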